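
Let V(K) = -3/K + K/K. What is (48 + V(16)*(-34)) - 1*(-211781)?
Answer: 1694411/8 ≈ 2.1180e+5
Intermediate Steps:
V(K) = 1 - 3/K (V(K) = -3/K + 1 = 1 - 3/K)
(48 + V(16)*(-34)) - 1*(-211781) = (48 + ((-3 + 16)/16)*(-34)) - 1*(-211781) = (48 + ((1/16)*13)*(-34)) + 211781 = (48 + (13/16)*(-34)) + 211781 = (48 - 221/8) + 211781 = 163/8 + 211781 = 1694411/8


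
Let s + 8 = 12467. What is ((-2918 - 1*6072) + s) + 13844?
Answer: 17313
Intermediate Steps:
s = 12459 (s = -8 + 12467 = 12459)
((-2918 - 1*6072) + s) + 13844 = ((-2918 - 1*6072) + 12459) + 13844 = ((-2918 - 6072) + 12459) + 13844 = (-8990 + 12459) + 13844 = 3469 + 13844 = 17313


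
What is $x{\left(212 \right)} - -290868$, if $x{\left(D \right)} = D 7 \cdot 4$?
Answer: $296804$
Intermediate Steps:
$x{\left(D \right)} = 28 D$ ($x{\left(D \right)} = 7 D 4 = 28 D$)
$x{\left(212 \right)} - -290868 = 28 \cdot 212 - -290868 = 5936 + 290868 = 296804$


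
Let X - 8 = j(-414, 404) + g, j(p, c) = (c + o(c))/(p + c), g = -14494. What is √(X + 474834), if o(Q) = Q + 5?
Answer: √46026670/10 ≈ 678.43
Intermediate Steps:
o(Q) = 5 + Q
j(p, c) = (5 + 2*c)/(c + p) (j(p, c) = (c + (5 + c))/(p + c) = (5 + 2*c)/(c + p))
X = -145673/10 (X = 8 + ((5 + 2*404)/(404 - 414) - 14494) = 8 + ((5 + 808)/(-10) - 14494) = 8 + (-⅒*813 - 14494) = 8 + (-813/10 - 14494) = 8 - 145753/10 = -145673/10 ≈ -14567.)
√(X + 474834) = √(-145673/10 + 474834) = √(4602667/10) = √46026670/10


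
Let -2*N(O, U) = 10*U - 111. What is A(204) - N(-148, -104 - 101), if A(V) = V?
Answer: -1753/2 ≈ -876.50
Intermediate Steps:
N(O, U) = 111/2 - 5*U (N(O, U) = -(10*U - 111)/2 = -(-111 + 10*U)/2 = 111/2 - 5*U)
A(204) - N(-148, -104 - 101) = 204 - (111/2 - 5*(-104 - 101)) = 204 - (111/2 - 5*(-205)) = 204 - (111/2 + 1025) = 204 - 1*2161/2 = 204 - 2161/2 = -1753/2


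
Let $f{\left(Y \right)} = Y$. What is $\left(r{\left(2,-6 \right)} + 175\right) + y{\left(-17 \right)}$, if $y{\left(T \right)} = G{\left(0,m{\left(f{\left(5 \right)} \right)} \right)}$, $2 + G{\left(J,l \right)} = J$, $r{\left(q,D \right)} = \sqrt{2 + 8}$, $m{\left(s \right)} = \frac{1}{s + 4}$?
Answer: $173 + \sqrt{10} \approx 176.16$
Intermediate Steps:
$m{\left(s \right)} = \frac{1}{4 + s}$
$r{\left(q,D \right)} = \sqrt{10}$
$G{\left(J,l \right)} = -2 + J$
$y{\left(T \right)} = -2$ ($y{\left(T \right)} = -2 + 0 = -2$)
$\left(r{\left(2,-6 \right)} + 175\right) + y{\left(-17 \right)} = \left(\sqrt{10} + 175\right) - 2 = \left(175 + \sqrt{10}\right) - 2 = 173 + \sqrt{10}$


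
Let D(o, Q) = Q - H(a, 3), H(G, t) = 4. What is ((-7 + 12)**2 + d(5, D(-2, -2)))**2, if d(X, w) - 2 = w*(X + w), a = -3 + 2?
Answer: 1089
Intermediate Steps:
a = -1
D(o, Q) = -4 + Q (D(o, Q) = Q - 1*4 = Q - 4 = -4 + Q)
d(X, w) = 2 + w*(X + w)
((-7 + 12)**2 + d(5, D(-2, -2)))**2 = ((-7 + 12)**2 + (2 + (-4 - 2)**2 + 5*(-4 - 2)))**2 = (5**2 + (2 + (-6)**2 + 5*(-6)))**2 = (25 + (2 + 36 - 30))**2 = (25 + 8)**2 = 33**2 = 1089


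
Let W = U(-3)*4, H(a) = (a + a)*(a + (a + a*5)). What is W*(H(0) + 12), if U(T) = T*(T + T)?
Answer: 864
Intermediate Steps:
U(T) = 2*T**2 (U(T) = T*(2*T) = 2*T**2)
H(a) = 14*a**2 (H(a) = (2*a)*(a + (a + 5*a)) = (2*a)*(a + 6*a) = (2*a)*(7*a) = 14*a**2)
W = 72 (W = (2*(-3)**2)*4 = (2*9)*4 = 18*4 = 72)
W*(H(0) + 12) = 72*(14*0**2 + 12) = 72*(14*0 + 12) = 72*(0 + 12) = 72*12 = 864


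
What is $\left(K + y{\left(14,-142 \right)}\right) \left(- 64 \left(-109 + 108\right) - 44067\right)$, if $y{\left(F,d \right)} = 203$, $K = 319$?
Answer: $-22969566$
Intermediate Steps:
$\left(K + y{\left(14,-142 \right)}\right) \left(- 64 \left(-109 + 108\right) - 44067\right) = \left(319 + 203\right) \left(- 64 \left(-109 + 108\right) - 44067\right) = 522 \left(\left(-64\right) \left(-1\right) - 44067\right) = 522 \left(64 - 44067\right) = 522 \left(-44003\right) = -22969566$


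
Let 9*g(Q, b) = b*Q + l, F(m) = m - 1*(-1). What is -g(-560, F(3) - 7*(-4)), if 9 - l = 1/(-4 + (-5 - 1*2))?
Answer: 197020/99 ≈ 1990.1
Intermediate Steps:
F(m) = 1 + m (F(m) = m + 1 = 1 + m)
l = 100/11 (l = 9 - 1/(-4 + (-5 - 1*2)) = 9 - 1/(-4 + (-5 - 2)) = 9 - 1/(-4 - 7) = 9 - 1/(-11) = 9 - 1*(-1/11) = 9 + 1/11 = 100/11 ≈ 9.0909)
g(Q, b) = 100/99 + Q*b/9 (g(Q, b) = (b*Q + 100/11)/9 = (Q*b + 100/11)/9 = (100/11 + Q*b)/9 = 100/99 + Q*b/9)
-g(-560, F(3) - 7*(-4)) = -(100/99 + (⅑)*(-560)*((1 + 3) - 7*(-4))) = -(100/99 + (⅑)*(-560)*(4 + 28)) = -(100/99 + (⅑)*(-560)*32) = -(100/99 - 17920/9) = -1*(-197020/99) = 197020/99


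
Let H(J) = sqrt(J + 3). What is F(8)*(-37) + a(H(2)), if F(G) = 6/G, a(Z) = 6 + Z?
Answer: -87/4 + sqrt(5) ≈ -19.514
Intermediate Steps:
H(J) = sqrt(3 + J)
F(8)*(-37) + a(H(2)) = (6/8)*(-37) + (6 + sqrt(3 + 2)) = (6*(1/8))*(-37) + (6 + sqrt(5)) = (3/4)*(-37) + (6 + sqrt(5)) = -111/4 + (6 + sqrt(5)) = -87/4 + sqrt(5)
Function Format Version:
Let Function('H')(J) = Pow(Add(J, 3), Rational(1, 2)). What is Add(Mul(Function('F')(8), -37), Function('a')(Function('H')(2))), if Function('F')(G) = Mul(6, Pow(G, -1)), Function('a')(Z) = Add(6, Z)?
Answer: Add(Rational(-87, 4), Pow(5, Rational(1, 2))) ≈ -19.514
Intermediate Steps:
Function('H')(J) = Pow(Add(3, J), Rational(1, 2))
Add(Mul(Function('F')(8), -37), Function('a')(Function('H')(2))) = Add(Mul(Mul(6, Pow(8, -1)), -37), Add(6, Pow(Add(3, 2), Rational(1, 2)))) = Add(Mul(Mul(6, Rational(1, 8)), -37), Add(6, Pow(5, Rational(1, 2)))) = Add(Mul(Rational(3, 4), -37), Add(6, Pow(5, Rational(1, 2)))) = Add(Rational(-111, 4), Add(6, Pow(5, Rational(1, 2)))) = Add(Rational(-87, 4), Pow(5, Rational(1, 2)))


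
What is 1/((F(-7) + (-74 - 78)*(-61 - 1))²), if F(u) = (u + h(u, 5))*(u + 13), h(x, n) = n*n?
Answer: 1/90859024 ≈ 1.1006e-8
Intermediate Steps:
h(x, n) = n²
F(u) = (13 + u)*(25 + u) (F(u) = (u + 5²)*(u + 13) = (u + 25)*(13 + u) = (25 + u)*(13 + u) = (13 + u)*(25 + u))
1/((F(-7) + (-74 - 78)*(-61 - 1))²) = 1/(((325 + (-7)² + 38*(-7)) + (-74 - 78)*(-61 - 1))²) = 1/(((325 + 49 - 266) - 152*(-62))²) = 1/((108 + 9424)²) = 1/(9532²) = 1/90859024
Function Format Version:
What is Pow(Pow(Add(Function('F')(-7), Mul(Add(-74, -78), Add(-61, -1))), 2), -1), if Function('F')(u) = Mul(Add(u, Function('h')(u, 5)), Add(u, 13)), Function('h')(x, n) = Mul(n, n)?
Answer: Rational(1, 90859024) ≈ 1.1006e-8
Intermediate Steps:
Function('h')(x, n) = Pow(n, 2)
Function('F')(u) = Mul(Add(13, u), Add(25, u)) (Function('F')(u) = Mul(Add(u, Pow(5, 2)), Add(u, 13)) = Mul(Add(u, 25), Add(13, u)) = Mul(Add(25, u), Add(13, u)) = Mul(Add(13, u), Add(25, u)))
Pow(Pow(Add(Function('F')(-7), Mul(Add(-74, -78), Add(-61, -1))), 2), -1) = Pow(Pow(Add(Add(325, Pow(-7, 2), Mul(38, -7)), Mul(Add(-74, -78), Add(-61, -1))), 2), -1) = Pow(Pow(Add(Add(325, 49, -266), Mul(-152, -62)), 2), -1) = Pow(Pow(Add(108, 9424), 2), -1) = Pow(Pow(9532, 2), -1) = Pow(90859024, -1) = Rational(1, 90859024)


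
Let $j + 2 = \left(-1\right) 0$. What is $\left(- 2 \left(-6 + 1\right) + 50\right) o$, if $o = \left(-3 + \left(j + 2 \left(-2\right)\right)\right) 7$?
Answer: $-3780$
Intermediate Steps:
$j = -2$ ($j = -2 - 0 = -2 + 0 = -2$)
$o = -63$ ($o = \left(-3 + \left(-2 + 2 \left(-2\right)\right)\right) 7 = \left(-3 - 6\right) 7 = \left(-9\right) 7 = -63$)
$\left(- 2 \left(-6 + 1\right) + 50\right) o = \left(- 2 \left(-6 + 1\right) + 50\right) \left(-63\right) = \left(\left(-2\right) \left(-5\right) + 50\right) \left(-63\right) = \left(10 + 50\right) \left(-63\right) = 60 \left(-63\right) = -3780$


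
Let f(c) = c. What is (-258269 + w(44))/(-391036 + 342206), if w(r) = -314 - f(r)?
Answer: 258627/48830 ≈ 5.2965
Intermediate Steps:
w(r) = -314 - r
(-258269 + w(44))/(-391036 + 342206) = (-258269 + (-314 - 1*44))/(-391036 + 342206) = (-258269 + (-314 - 44))/(-48830) = (-258269 - 358)*(-1/48830) = -258627*(-1/48830) = 258627/48830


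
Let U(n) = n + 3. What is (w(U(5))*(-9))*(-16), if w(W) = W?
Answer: 1152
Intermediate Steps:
U(n) = 3 + n
(w(U(5))*(-9))*(-16) = ((3 + 5)*(-9))*(-16) = (8*(-9))*(-16) = -72*(-16) = 1152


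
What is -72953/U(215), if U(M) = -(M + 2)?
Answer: 72953/217 ≈ 336.19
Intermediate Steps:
U(M) = -2 - M (U(M) = -(2 + M) = -2 - M)
-72953/U(215) = -72953/(-2 - 1*215) = -72953/(-2 - 215) = -72953/(-217) = -72953*(-1/217) = 72953/217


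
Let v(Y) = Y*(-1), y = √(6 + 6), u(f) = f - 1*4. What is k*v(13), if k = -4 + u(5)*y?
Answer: 52 - 26*√3 ≈ 6.9667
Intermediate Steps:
u(f) = -4 + f (u(f) = f - 4 = -4 + f)
y = 2*√3 (y = √12 = 2*√3 ≈ 3.4641)
k = -4 + 2*√3 (k = -4 + (-4 + 5)*(2*√3) = -4 + 1*(2*√3) = -4 + 2*√3 ≈ -0.53590)
v(Y) = -Y
k*v(13) = (-4 + 2*√3)*(-1*13) = (-4 + 2*√3)*(-13) = 52 - 26*√3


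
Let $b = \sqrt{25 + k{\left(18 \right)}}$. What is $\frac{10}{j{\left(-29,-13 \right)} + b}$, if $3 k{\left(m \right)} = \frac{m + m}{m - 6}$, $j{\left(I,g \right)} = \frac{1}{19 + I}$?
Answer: $\frac{100}{2599} + \frac{1000 \sqrt{26}}{2599} \approx 2.0004$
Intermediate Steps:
$k{\left(m \right)} = \frac{2 m}{3 \left(-6 + m\right)}$ ($k{\left(m \right)} = \frac{\left(m + m\right) \frac{1}{m - 6}}{3} = \frac{2 m \frac{1}{-6 + m}}{3} = \frac{2 m}{3 \left(-6 + m\right)}$)
$b = \sqrt{26}$ ($b = \sqrt{25 + \frac{2}{3} \cdot 18 \frac{1}{-6 + 18}} = \sqrt{25 + \frac{2}{3} \cdot 18 \cdot \frac{1}{12}} = \sqrt{25 + 1} = \sqrt{26} \approx 5.099$)
$\frac{10}{j{\left(-29,-13 \right)} + b} = \frac{10}{\frac{1}{19 - 29} + \sqrt{26}} = \frac{10}{\frac{1}{-10} + \sqrt{26}} = \frac{10}{- \frac{1}{10} + \sqrt{26}}$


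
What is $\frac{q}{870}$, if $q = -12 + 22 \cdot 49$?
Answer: $\frac{533}{435} \approx 1.2253$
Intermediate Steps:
$q = 1066$ ($q = -12 + 1078 = 1066$)
$\frac{q}{870} = \frac{1066}{870} = 1066 \cdot \frac{1}{870} = \frac{533}{435}$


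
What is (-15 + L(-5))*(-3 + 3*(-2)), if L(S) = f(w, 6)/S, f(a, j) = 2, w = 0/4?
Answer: 693/5 ≈ 138.60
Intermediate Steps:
w = 0 (w = 0*(¼) = 0)
L(S) = 2/S
(-15 + L(-5))*(-3 + 3*(-2)) = (-15 + 2/(-5))*(-3 + 3*(-2)) = (-15 + 2*(-⅕))*(-3 - 6) = (-15 - ⅖)*(-9) = -77/5*(-9) = 693/5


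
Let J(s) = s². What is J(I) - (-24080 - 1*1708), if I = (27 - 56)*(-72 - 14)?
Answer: 6245824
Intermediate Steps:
I = 2494 (I = -29*(-86) = 2494)
J(I) - (-24080 - 1*1708) = 2494² - (-24080 - 1*1708) = 6220036 - (-24080 - 1708) = 6220036 - 1*(-25788) = 6220036 + 25788 = 6245824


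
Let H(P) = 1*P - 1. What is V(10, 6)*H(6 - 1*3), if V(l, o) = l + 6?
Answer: 32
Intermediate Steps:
V(l, o) = 6 + l
H(P) = -1 + P (H(P) = P - 1 = -1 + P)
V(10, 6)*H(6 - 1*3) = (6 + 10)*(-1 + (6 - 1*3)) = 16*(-1 + (6 - 3)) = 16*(-1 + 3) = 16*2 = 32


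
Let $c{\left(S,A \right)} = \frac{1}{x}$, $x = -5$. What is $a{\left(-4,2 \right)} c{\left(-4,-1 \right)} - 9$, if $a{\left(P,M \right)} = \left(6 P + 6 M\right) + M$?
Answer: $-7$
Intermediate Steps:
$a{\left(P,M \right)} = 6 P + 7 M$ ($a{\left(P,M \right)} = \left(6 M + 6 P\right) + M = 6 P + 7 M$)
$c{\left(S,A \right)} = - \frac{1}{5}$ ($c{\left(S,A \right)} = \frac{1}{-5} = - \frac{1}{5}$)
$a{\left(-4,2 \right)} c{\left(-4,-1 \right)} - 9 = \left(6 \left(-4\right) + 7 \cdot 2\right) \left(- \frac{1}{5}\right) - 9 = \left(-24 + 14\right) \left(- \frac{1}{5}\right) - 9 = \left(-10\right) \left(- \frac{1}{5}\right) - 9 = 2 - 9 = -7$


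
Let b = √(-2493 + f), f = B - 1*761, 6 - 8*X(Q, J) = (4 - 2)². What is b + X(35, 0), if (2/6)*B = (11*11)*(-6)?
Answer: ¼ + 2*I*√1358 ≈ 0.25 + 73.702*I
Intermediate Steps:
X(Q, J) = ¼ (X(Q, J) = ¾ - (4 - 2)²/8 = ¾ - ⅛*2² = ¾ - ⅛*4 = ¾ - ½ = ¼)
B = -2178 (B = 3*((11*11)*(-6)) = 3*(121*(-6)) = 3*(-726) = -2178)
f = -2939 (f = -2178 - 1*761 = -2178 - 761 = -2939)
b = 2*I*√1358 (b = √(-2493 - 2939) = √(-5432) = 2*I*√1358 ≈ 73.702*I)
b + X(35, 0) = 2*I*√1358 + ¼ = ¼ + 2*I*√1358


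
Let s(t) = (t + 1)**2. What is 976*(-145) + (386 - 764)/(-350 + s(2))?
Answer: -48257942/341 ≈ -1.4152e+5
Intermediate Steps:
s(t) = (1 + t)**2
976*(-145) + (386 - 764)/(-350 + s(2)) = 976*(-145) + (386 - 764)/(-350 + (1 + 2)**2) = -141520 - 378/(-350 + 3**2) = -141520 - 378/(-350 + 9) = -141520 - 378/(-341) = -141520 - 378*(-1/341) = -141520 + 378/341 = -48257942/341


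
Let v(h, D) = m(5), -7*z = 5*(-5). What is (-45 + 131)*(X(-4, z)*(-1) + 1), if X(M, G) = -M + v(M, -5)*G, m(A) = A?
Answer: -12556/7 ≈ -1793.7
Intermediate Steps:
z = 25/7 (z = -5*(-5)/7 = -⅐*(-25) = 25/7 ≈ 3.5714)
v(h, D) = 5
X(M, G) = -M + 5*G
(-45 + 131)*(X(-4, z)*(-1) + 1) = (-45 + 131)*((-1*(-4) + 5*(25/7))*(-1) + 1) = 86*((4 + 125/7)*(-1) + 1) = 86*((153/7)*(-1) + 1) = 86*(-153/7 + 1) = 86*(-146/7) = -12556/7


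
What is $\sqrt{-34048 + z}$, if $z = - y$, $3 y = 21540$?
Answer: $2 i \sqrt{10307} \approx 203.05 i$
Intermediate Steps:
$y = 7180$ ($y = \frac{1}{3} \cdot 21540 = 7180$)
$z = -7180$ ($z = \left(-1\right) 7180 = -7180$)
$\sqrt{-34048 + z} = \sqrt{-34048 - 7180} = \sqrt{-41228} = 2 i \sqrt{10307}$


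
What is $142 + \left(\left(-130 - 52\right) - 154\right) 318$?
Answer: $-106706$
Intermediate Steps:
$142 + \left(\left(-130 - 52\right) - 154\right) 318 = 142 + \left(-182 - 154\right) 318 = 142 - 106848 = -106706$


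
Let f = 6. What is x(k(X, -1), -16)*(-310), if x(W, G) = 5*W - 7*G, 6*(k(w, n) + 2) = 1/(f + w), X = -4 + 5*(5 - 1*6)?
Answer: -283805/9 ≈ -31534.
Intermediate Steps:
X = -9 (X = -4 + 5*(5 - 6) = -4 + 5*(-1) = -4 - 5 = -9)
k(w, n) = -2 + 1/(6*(6 + w))
x(W, G) = -7*G + 5*W
x(k(X, -1), -16)*(-310) = (-7*(-16) + 5*((-71 - 12*(-9))/(6*(6 - 9))))*(-310) = (112 + 5*((⅙)*(-71 + 108)/(-3)))*(-310) = (112 + 5*((⅙)*(-⅓)*37))*(-310) = (112 + 5*(-37/18))*(-310) = (112 - 185/18)*(-310) = (1831/18)*(-310) = -283805/9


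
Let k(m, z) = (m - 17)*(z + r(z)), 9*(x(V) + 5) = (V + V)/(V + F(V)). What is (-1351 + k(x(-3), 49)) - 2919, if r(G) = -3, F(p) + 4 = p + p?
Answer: -205906/39 ≈ -5279.6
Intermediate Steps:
F(p) = -4 + 2*p (F(p) = -4 + (p + p) = -4 + 2*p)
x(V) = -5 + 2*V/(9*(-4 + 3*V)) (x(V) = -5 + ((V + V)/(V + (-4 + 2*V)))/9 = -5 + ((2*V)/(-4 + 3*V))/9 = -5 + (2*V/(-4 + 3*V))/9 = -5 + 2*V/(9*(-4 + 3*V)))
k(m, z) = (-17 + m)*(-3 + z) (k(m, z) = (m - 17)*(z - 3) = (-17 + m)*(-3 + z))
(-1351 + k(x(-3), 49)) - 2919 = (-1351 + (51 - 17*49 - (180 - 133*(-3))/(3*(-4 + 3*(-3))) + ((180 - 133*(-3))/(9*(-4 + 3*(-3))))*49)) - 2919 = (-1351 + (51 - 833 - (180 + 399)/(3*(-4 - 9)) + ((180 + 399)/(9*(-4 - 9)))*49)) - 2919 = (-1351 + (51 - 833 - 579/(3*(-13)) + ((1/9)*579/(-13))*49)) - 2919 = (-1351 + (51 - 833 - (-1)*579/(3*13) + ((1/9)*(-1/13)*579)*49)) - 2919 = (-1351 + (51 - 833 - 3*(-193/39) - 193/39*49)) - 2919 = (-1351 + (51 - 833 + 193/13 - 9457/39)) - 2919 = (-1351 - 39376/39) - 2919 = -92065/39 - 2919 = -205906/39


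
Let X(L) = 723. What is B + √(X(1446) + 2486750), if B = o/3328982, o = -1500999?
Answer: -1500999/3328982 + 37*√1817 ≈ 1576.7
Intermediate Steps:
B = -1500999/3328982 ≈ -0.45089
B + √(X(1446) + 2486750) = -1500999/3328982 + √(723 + 2486750) = -1500999/3328982 + √2487473 = -1500999/3328982 + 37*√1817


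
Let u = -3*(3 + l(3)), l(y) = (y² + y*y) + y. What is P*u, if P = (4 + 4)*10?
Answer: -5760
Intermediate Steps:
l(y) = y + 2*y² (l(y) = (y² + y²) + y = 2*y² + y = y + 2*y²)
P = 80 (P = 8*10 = 80)
u = -72 (u = -3*(3 + 3*(1 + 2*3)) = -3*(3 + 3*(1 + 6)) = -3*(3 + 3*7) = -3*(3 + 21) = -3*24 = -1*72 = -72)
P*u = 80*(-72) = -5760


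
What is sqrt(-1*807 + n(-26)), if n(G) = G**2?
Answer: I*sqrt(131) ≈ 11.446*I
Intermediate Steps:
sqrt(-1*807 + n(-26)) = sqrt(-1*807 + (-26)**2) = sqrt(-807 + 676) = sqrt(-131) = I*sqrt(131)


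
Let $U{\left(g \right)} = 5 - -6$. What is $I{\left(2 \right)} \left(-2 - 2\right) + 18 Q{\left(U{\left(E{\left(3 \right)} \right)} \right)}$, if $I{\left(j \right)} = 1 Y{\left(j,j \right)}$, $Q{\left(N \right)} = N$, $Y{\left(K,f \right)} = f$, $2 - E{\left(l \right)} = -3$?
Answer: $190$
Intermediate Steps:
$E{\left(l \right)} = 5$ ($E{\left(l \right)} = 2 - -3 = 2 + 3 = 5$)
$U{\left(g \right)} = 11$ ($U{\left(g \right)} = 5 + 6 = 11$)
$I{\left(j \right)} = j$ ($I{\left(j \right)} = 1 j = j$)
$I{\left(2 \right)} \left(-2 - 2\right) + 18 Q{\left(U{\left(E{\left(3 \right)} \right)} \right)} = 2 \left(-2 - 2\right) + 18 \cdot 11 = 2 \left(-4\right) + 198 = -8 + 198 = 190$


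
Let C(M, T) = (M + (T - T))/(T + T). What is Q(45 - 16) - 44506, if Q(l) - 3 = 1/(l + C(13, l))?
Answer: -75432527/1695 ≈ -44503.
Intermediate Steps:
C(M, T) = M/(2*T) (C(M, T) = (M + 0)/((2*T)) = M*(1/(2*T)) = M/(2*T))
Q(l) = 3 + 1/(l + 13/(2*l)) (Q(l) = 3 + 1/(l + (1/2)*13/l) = 3 + 1/(l + 13/(2*l)))
Q(45 - 16) - 44506 = (39 + 2*(45 - 16)*(1 + 3*(45 - 16)))/(13 + 2*(45 - 16)**2) - 44506 = (39 + 2*29*(1 + 3*29))/(13 + 2*29**2) - 44506 = (39 + 2*29*(1 + 87))/(13 + 2*841) - 44506 = (39 + 2*29*88)/(13 + 1682) - 44506 = (39 + 5104)/1695 - 44506 = (1/1695)*5143 - 44506 = 5143/1695 - 44506 = -75432527/1695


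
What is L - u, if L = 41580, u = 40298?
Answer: 1282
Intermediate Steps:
L - u = 41580 - 1*40298 = 41580 - 40298 = 1282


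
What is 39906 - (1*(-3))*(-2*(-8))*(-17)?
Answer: 39090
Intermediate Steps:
39906 - (1*(-3))*(-2*(-8))*(-17) = 39906 - (-3*16)*(-17) = 39906 - (-48)*(-17) = 39906 - 1*816 = 39906 - 816 = 39090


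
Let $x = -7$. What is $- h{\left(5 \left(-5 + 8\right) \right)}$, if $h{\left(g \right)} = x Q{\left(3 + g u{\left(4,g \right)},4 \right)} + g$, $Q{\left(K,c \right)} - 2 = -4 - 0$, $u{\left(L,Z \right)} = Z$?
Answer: $-29$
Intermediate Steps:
$Q{\left(K,c \right)} = -2$ ($Q{\left(K,c \right)} = 2 - 4 = -2$)
$h{\left(g \right)} = 14 + g$ ($h{\left(g \right)} = \left(-7\right) \left(-2\right) + g = 14 + g$)
$- h{\left(5 \left(-5 + 8\right) \right)} = - (14 + 5 \left(-5 + 8\right)) = - (14 + 5 \cdot 3) = - (14 + 15) = \left(-1\right) 29 = -29$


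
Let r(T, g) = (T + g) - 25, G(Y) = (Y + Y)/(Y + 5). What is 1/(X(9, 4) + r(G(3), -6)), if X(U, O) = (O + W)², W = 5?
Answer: 4/203 ≈ 0.019704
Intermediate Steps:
X(U, O) = (5 + O)² (X(U, O) = (O + 5)² = (5 + O)²)
G(Y) = 2*Y/(5 + Y) (G(Y) = (2*Y)/(5 + Y) = 2*Y/(5 + Y))
r(T, g) = -25 + T + g
1/(X(9, 4) + r(G(3), -6)) = 1/((5 + 4)² + (-25 + 2*3/(5 + 3) - 6)) = 1/(9² + (-25 + 2*3/8 - 6)) = 1/(81 + (-25 + 2*3*(⅛) - 6)) = 1/(81 + (-25 + ¾ - 6)) = 1/(81 - 121/4) = 1/(203/4) = 4/203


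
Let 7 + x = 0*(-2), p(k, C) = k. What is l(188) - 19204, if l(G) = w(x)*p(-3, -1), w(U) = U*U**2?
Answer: -18175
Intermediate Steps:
x = -7 (x = -7 + 0*(-2) = -7 + 0 = -7)
w(U) = U**3
l(G) = 1029 (l(G) = (-7)**3*(-3) = -343*(-3) = 1029)
l(188) - 19204 = 1029 - 19204 = -18175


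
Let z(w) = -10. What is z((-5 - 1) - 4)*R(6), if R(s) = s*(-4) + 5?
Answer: 190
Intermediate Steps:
R(s) = 5 - 4*s (R(s) = -4*s + 5 = 5 - 4*s)
z((-5 - 1) - 4)*R(6) = -10*(5 - 4*6) = -10*(5 - 24) = -10*(-19) = 190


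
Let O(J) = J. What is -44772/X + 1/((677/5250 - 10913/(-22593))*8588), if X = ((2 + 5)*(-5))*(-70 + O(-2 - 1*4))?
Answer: -8743792105263/519493208390 ≈ -16.831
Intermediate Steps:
X = 2660 (X = ((2 + 5)*(-5))*(-70 + (-2 - 1*4)) = (7*(-5))*(-70 + (-2 - 4)) = -35*(-70 - 6) = -35*(-76) = 2660)
-44772/X + 1/((677/5250 - 10913/(-22593))*8588) = -44772/2660 + 1/((677/5250 - 10913/(-22593))*8588) = -44772*1/2660 + (1/8588)/(677*(1/5250) - 10913*(-1/22593)) = -1599/95 + (1/8588)/(677/5250 + 10913/22593) = -1599/95 + (1/8588)/(24196237/39537750) = -1599/95 + (39537750/24196237)*(1/8588) = -1599/95 + 19768875/103898641678 = -8743792105263/519493208390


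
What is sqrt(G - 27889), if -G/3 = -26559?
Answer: 22*sqrt(107) ≈ 227.57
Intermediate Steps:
G = 79677 (G = -3*(-26559) = 79677)
sqrt(G - 27889) = sqrt(79677 - 27889) = sqrt(51788) = 22*sqrt(107)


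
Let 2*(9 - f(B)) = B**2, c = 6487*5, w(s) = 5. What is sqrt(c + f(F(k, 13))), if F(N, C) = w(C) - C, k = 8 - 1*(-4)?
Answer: 2*sqrt(8103) ≈ 180.03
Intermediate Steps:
k = 12 (k = 8 + 4 = 12)
F(N, C) = 5 - C
c = 32435
f(B) = 9 - B**2/2
sqrt(c + f(F(k, 13))) = sqrt(32435 + (9 - (5 - 1*13)**2/2)) = sqrt(32435 + (9 - (5 - 13)**2/2)) = sqrt(32435 + (9 - 1/2*(-8)**2)) = sqrt(32435 + (9 - 1/2*64)) = sqrt(32435 + (9 - 32)) = sqrt(32435 - 23) = sqrt(32412) = 2*sqrt(8103)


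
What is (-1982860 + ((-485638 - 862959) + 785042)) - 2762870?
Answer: -5309285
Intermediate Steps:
(-1982860 + ((-485638 - 862959) + 785042)) - 2762870 = (-1982860 + (-1348597 + 785042)) - 2762870 = (-1982860 - 563555) - 2762870 = -2546415 - 2762870 = -5309285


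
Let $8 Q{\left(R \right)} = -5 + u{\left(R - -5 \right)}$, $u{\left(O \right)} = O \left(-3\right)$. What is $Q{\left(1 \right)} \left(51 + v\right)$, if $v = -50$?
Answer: $- \frac{23}{8} \approx -2.875$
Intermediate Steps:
$u{\left(O \right)} = - 3 O$
$Q{\left(R \right)} = - \frac{5}{2} - \frac{3 R}{8}$ ($Q{\left(R \right)} = \frac{-5 - 3 \left(R - -5\right)}{8} = \frac{-5 - 3 \left(R + 5\right)}{8} = \frac{-5 - 3 \left(5 + R\right)}{8} = \frac{-5 - \left(15 + 3 R\right)}{8} = \frac{-20 - 3 R}{8} = - \frac{5}{2} - \frac{3 R}{8}$)
$Q{\left(1 \right)} \left(51 + v\right) = \left(- \frac{5}{2} - \frac{3}{8}\right) \left(51 - 50\right) = \left(- \frac{5}{2} - \frac{3}{8}\right) 1 = \left(- \frac{23}{8}\right) 1 = - \frac{23}{8}$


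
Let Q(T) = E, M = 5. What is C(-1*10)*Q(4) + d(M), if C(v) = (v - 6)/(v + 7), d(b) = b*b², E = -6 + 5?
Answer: 359/3 ≈ 119.67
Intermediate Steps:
E = -1
d(b) = b³
Q(T) = -1
C(v) = (-6 + v)/(7 + v)
C(-1*10)*Q(4) + d(M) = ((-6 - 1*10)/(7 - 1*10))*(-1) + 5³ = ((-6 - 10)/(7 - 10))*(-1) + 125 = (-16/(-3))*(-1) + 125 = -⅓*(-16)*(-1) + 125 = (16/3)*(-1) + 125 = -16/3 + 125 = 359/3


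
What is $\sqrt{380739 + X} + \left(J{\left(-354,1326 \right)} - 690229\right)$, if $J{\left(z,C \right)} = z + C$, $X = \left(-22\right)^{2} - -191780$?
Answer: $-689257 + 3 \sqrt{63667} \approx -6.885 \cdot 10^{5}$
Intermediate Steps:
$X = 192264$ ($X = 484 + 191780 = 192264$)
$J{\left(z,C \right)} = C + z$
$\sqrt{380739 + X} + \left(J{\left(-354,1326 \right)} - 690229\right) = \sqrt{380739 + 192264} + \left(\left(1326 - 354\right) - 690229\right) = \sqrt{573003} + \left(972 - 690229\right) = 3 \sqrt{63667} - 689257 = -689257 + 3 \sqrt{63667}$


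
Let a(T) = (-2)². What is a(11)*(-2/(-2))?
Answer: 4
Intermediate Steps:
a(T) = 4
a(11)*(-2/(-2)) = 4*(-2/(-2)) = 4*(-2*(-½)) = 4*1 = 4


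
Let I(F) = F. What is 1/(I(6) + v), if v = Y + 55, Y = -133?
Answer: -1/72 ≈ -0.013889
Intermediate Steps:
v = -78 (v = -133 + 55 = -78)
1/(I(6) + v) = 1/(6 - 78) = 1/(-72) = -1/72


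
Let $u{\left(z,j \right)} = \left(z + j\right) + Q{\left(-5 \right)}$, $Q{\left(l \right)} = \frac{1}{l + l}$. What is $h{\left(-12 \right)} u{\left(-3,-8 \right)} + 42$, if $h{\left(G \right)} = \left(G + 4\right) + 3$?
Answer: $\frac{195}{2} \approx 97.5$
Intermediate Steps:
$Q{\left(l \right)} = \frac{1}{2 l}$
$h{\left(G \right)} = 7 + G$ ($h{\left(G \right)} = \left(4 + G\right) + 3 = 7 + G$)
$u{\left(z,j \right)} = - \frac{1}{10} + j + z$ ($u{\left(z,j \right)} = \left(z + j\right) + \frac{1}{2 \left(-5\right)} = \left(j + z\right) + \frac{1}{2} \left(- \frac{1}{5}\right) = \left(j + z\right) - \frac{1}{10} = - \frac{1}{10} + j + z$)
$h{\left(-12 \right)} u{\left(-3,-8 \right)} + 42 = \left(7 - 12\right) \left(- \frac{1}{10} - 8 - 3\right) + 42 = \left(-5\right) \left(- \frac{111}{10}\right) + 42 = \frac{111}{2} + 42 = \frac{195}{2}$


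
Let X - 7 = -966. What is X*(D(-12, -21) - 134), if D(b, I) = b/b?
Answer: 127547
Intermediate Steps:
D(b, I) = 1
X = -959 (X = 7 - 966 = -959)
X*(D(-12, -21) - 134) = -959*(1 - 134) = -959*(-133) = 127547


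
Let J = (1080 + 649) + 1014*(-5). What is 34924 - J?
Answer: 38265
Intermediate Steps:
J = -3341 (J = 1729 - 5070 = -3341)
34924 - J = 34924 - 1*(-3341) = 34924 + 3341 = 38265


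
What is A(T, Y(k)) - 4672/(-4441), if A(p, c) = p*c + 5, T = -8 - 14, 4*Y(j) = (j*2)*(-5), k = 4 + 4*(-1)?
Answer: 26877/4441 ≈ 6.0520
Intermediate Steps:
k = 0 (k = 4 - 4 = 0)
Y(j) = -5*j/2 (Y(j) = ((j*2)*(-5))/4 = ((2*j)*(-5))/4 = (-10*j)/4 = -5*j/2)
T = -22
A(p, c) = 5 + c*p (A(p, c) = c*p + 5 = 5 + c*p)
A(T, Y(k)) - 4672/(-4441) = (5 - 5/2*0*(-22)) - 4672/(-4441) = (5 + 0*(-22)) - 4672*(-1/4441) = (5 + 0) + 4672/4441 = 5 + 4672/4441 = 26877/4441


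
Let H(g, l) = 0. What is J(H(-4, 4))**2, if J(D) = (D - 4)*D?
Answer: 0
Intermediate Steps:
J(D) = D*(-4 + D) (J(D) = (-4 + D)*D = D*(-4 + D))
J(H(-4, 4))**2 = (0*(-4 + 0))**2 = (0*(-4))**2 = 0**2 = 0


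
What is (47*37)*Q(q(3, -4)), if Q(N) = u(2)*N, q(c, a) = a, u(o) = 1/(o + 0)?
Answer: -3478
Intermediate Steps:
u(o) = 1/o
Q(N) = N/2
(47*37)*Q(q(3, -4)) = (47*37)*((½)*(-4)) = 1739*(-2) = -3478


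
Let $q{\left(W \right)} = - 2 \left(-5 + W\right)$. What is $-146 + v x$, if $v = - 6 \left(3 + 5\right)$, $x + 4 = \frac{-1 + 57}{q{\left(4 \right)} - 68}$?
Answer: $\frac{954}{11} \approx 86.727$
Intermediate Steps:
$q{\left(W \right)} = 10 - 2 W$
$x = - \frac{160}{33}$ ($x = -4 + \frac{-1 + 57}{\left(10 - 8\right) - 68} = -4 + \frac{56}{\left(10 - 8\right) - 68} = -4 + \frac{56}{2 - 68} = -4 + \frac{56}{-66} = -4 + 56 \left(- \frac{1}{66}\right) = -4 - \frac{28}{33} = - \frac{160}{33} \approx -4.8485$)
$v = -48$ ($v = \left(-6\right) 8 = -48$)
$-146 + v x = -146 - - \frac{2560}{11} = -146 + \frac{2560}{11} = \frac{954}{11}$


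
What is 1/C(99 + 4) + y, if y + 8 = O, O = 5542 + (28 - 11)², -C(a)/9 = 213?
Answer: 11162690/1917 ≈ 5823.0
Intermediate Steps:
C(a) = -1917 (C(a) = -9*213 = -1917)
O = 5831 (O = 5542 + 17² = 5542 + 289 = 5831)
y = 5823 (y = -8 + 5831 = 5823)
1/C(99 + 4) + y = 1/(-1917) + 5823 = -1/1917 + 5823 = 11162690/1917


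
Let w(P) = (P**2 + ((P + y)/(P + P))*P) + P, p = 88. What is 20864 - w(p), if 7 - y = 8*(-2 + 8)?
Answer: 26017/2 ≈ 13009.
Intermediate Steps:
y = -41 (y = 7 - 8*(-2 + 8) = 7 - 8*6 = 7 - 1*48 = 7 - 48 = -41)
w(P) = -41/2 + P**2 + 3*P/2 (w(P) = (P**2 + ((P - 41)/(P + P))*P) + P = (P**2 + ((-41 + P)/((2*P)))*P) + P = (P**2 + ((-41 + P)*(1/(2*P)))*P) + P = (P**2 + ((-41 + P)/(2*P))*P) + P = (P**2 + (-41/2 + P/2)) + P = (-41/2 + P**2 + P/2) + P = -41/2 + P**2 + 3*P/2)
20864 - w(p) = 20864 - (-41/2 + 88**2 + (3/2)*88) = 20864 - (-41/2 + 7744 + 132) = 20864 - 1*15711/2 = 20864 - 15711/2 = 26017/2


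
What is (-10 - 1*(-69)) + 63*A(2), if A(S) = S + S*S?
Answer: 437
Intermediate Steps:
A(S) = S + S²
(-10 - 1*(-69)) + 63*A(2) = (-10 - 1*(-69)) + 63*(2*(1 + 2)) = (-10 + 69) + 63*(2*3) = 59 + 63*6 = 59 + 378 = 437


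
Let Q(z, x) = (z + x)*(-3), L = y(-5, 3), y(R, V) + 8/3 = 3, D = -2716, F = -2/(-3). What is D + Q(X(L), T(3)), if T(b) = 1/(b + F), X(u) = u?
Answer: -29896/11 ≈ -2717.8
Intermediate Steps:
F = ⅔ (F = -2*(-⅓) = ⅔ ≈ 0.66667)
y(R, V) = ⅓ (y(R, V) = -8/3 + 3 = ⅓)
L = ⅓ ≈ 0.33333
T(b) = 1/(⅔ + b) (T(b) = 1/(b + ⅔) = 1/(⅔ + b))
Q(z, x) = -3*x - 3*z (Q(z, x) = (x + z)*(-3) = -3*x - 3*z)
D + Q(X(L), T(3)) = -2716 + (-9/(2 + 3*3) - 3*⅓) = -2716 + (-9/(2 + 9) - 1) = -2716 + (-9/11 - 1) = -2716 - 20/11 = -29896/11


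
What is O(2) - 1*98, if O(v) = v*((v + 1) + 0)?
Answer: -92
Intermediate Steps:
O(v) = v*(1 + v) (O(v) = v*((1 + v) + 0) = v*(1 + v))
O(2) - 1*98 = 2*(1 + 2) - 1*98 = 2*3 - 98 = 6 - 98 = -92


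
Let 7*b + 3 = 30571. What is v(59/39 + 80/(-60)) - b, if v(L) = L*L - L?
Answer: -46495496/10647 ≈ -4367.0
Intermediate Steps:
b = 30568/7 (b = -3/7 + (1/7)*30571 = -3/7 + 30571/7 = 30568/7 ≈ 4366.9)
v(L) = L**2 - L
v(59/39 + 80/(-60)) - b = (59/39 + 80/(-60))*(-1 + (59/39 + 80/(-60))) - 1*30568/7 = (59*(1/39) + 80*(-1/60))*(-1 + (59*(1/39) + 80*(-1/60))) - 30568/7 = (59/39 - 4/3)*(-1 + (59/39 - 4/3)) - 30568/7 = 7*(-1 + 7/39)/39 - 30568/7 = (7/39)*(-32/39) - 30568/7 = -224/1521 - 30568/7 = -46495496/10647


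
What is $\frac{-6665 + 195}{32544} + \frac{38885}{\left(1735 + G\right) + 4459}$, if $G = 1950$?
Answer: $\frac{18949715}{4141224} \approx 4.5759$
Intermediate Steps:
$\frac{-6665 + 195}{32544} + \frac{38885}{\left(1735 + G\right) + 4459} = \frac{-6665 + 195}{32544} + \frac{38885}{\left(1735 + 1950\right) + 4459} = \left(-6470\right) \frac{1}{32544} + \frac{38885}{3685 + 4459} = - \frac{3235}{16272} + \frac{38885}{8144} = \frac{18949715}{4141224}$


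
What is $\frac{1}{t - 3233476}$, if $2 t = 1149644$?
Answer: $- \frac{1}{2658654} \approx -3.7613 \cdot 10^{-7}$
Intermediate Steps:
$t = 574822$ ($t = \frac{1}{2} \cdot 1149644 = 574822$)
$\frac{1}{t - 3233476} = \frac{1}{574822 - 3233476} = \frac{1}{-2658654} = - \frac{1}{2658654}$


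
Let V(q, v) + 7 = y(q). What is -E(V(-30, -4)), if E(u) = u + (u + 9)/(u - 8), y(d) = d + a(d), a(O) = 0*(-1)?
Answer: 1637/45 ≈ 36.378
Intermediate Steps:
a(O) = 0
y(d) = d (y(d) = d + 0 = d)
V(q, v) = -7 + q
E(u) = u + (9 + u)/(-8 + u)
-E(V(-30, -4)) = -(9 + (-7 - 30)² - 7*(-7 - 30))/(-8 + (-7 - 30)) = -(9 + (-37)² - 7*(-37))/(-8 - 37) = -(9 + 1369 + 259)/(-45) = -(-1)*1637/45 = -1*(-1637/45) = 1637/45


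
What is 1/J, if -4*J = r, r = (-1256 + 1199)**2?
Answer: -4/3249 ≈ -0.0012311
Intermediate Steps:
r = 3249 (r = (-57)**2 = 3249)
J = -3249/4 (J = -1/4*3249 = -3249/4 ≈ -812.25)
1/J = 1/(-3249/4) = -4/3249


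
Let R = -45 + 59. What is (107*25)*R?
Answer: 37450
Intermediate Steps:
R = 14
(107*25)*R = (107*25)*14 = 2675*14 = 37450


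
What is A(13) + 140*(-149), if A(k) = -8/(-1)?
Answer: -20852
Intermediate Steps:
A(k) = 8 (A(k) = -8*(-1) = 8)
A(13) + 140*(-149) = 8 + 140*(-149) = 8 - 20860 = -20852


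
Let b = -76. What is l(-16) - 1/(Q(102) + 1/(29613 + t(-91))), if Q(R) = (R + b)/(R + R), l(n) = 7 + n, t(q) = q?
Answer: -1616559/95972 ≈ -16.844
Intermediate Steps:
Q(R) = (-76 + R)/(2*R) (Q(R) = (R - 76)/(R + R) = (-76 + R)/((2*R)) = (-76 + R)*(1/(2*R)) = (-76 + R)/(2*R))
l(-16) - 1/(Q(102) + 1/(29613 + t(-91))) = (7 - 16) - 1/((½)*(-76 + 102)/102 + 1/(29613 - 91)) = -9 - 1/((½)*(1/102)*26 + 1/29522) = -9 - 1/(13/102 + 1/29522) = -9 - 1/95972/752811 = -9 - 1*752811/95972 = -9 - 752811/95972 = -1616559/95972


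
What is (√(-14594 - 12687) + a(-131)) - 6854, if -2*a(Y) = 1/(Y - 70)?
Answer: -2755307/402 + I*√27281 ≈ -6854.0 + 165.17*I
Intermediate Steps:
a(Y) = -1/(2*(-70 + Y)) (a(Y) = -1/(2*(Y - 70)) = -1/(2*(-70 + Y)))
(√(-14594 - 12687) + a(-131)) - 6854 = (√(-14594 - 12687) - 1/(-140 + 2*(-131))) - 6854 = (√(-27281) - 1/(-140 - 262)) - 6854 = (I*√27281 - 1/(-402)) - 6854 = (I*√27281 - 1*(-1/402)) - 6854 = (I*√27281 + 1/402) - 6854 = (1/402 + I*√27281) - 6854 = -2755307/402 + I*√27281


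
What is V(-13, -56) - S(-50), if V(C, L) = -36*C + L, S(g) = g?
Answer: 462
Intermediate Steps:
V(C, L) = L - 36*C
V(-13, -56) - S(-50) = (-56 - 36*(-13)) - 1*(-50) = (-56 + 468) + 50 = 412 + 50 = 462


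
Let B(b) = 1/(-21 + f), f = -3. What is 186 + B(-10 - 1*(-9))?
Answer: 4463/24 ≈ 185.96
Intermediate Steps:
B(b) = -1/24 (B(b) = 1/(-21 - 3) = 1/(-24) = -1/24)
186 + B(-10 - 1*(-9)) = 186 - 1/24 = 4463/24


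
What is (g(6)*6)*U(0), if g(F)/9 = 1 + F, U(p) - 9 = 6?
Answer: 5670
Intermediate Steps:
U(p) = 15 (U(p) = 9 + 6 = 15)
g(F) = 9 + 9*F (g(F) = 9*(1 + F) = 9 + 9*F)
(g(6)*6)*U(0) = ((9 + 9*6)*6)*15 = ((9 + 54)*6)*15 = (63*6)*15 = 378*15 = 5670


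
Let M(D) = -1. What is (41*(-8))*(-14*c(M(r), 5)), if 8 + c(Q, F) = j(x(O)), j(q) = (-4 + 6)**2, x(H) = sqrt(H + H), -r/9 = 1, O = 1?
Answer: -18368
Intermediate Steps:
r = -9 (r = -9*1 = -9)
x(H) = sqrt(2)*sqrt(H) (x(H) = sqrt(2*H) = sqrt(2)*sqrt(H))
j(q) = 4 (j(q) = 2**2 = 4)
c(Q, F) = -4 (c(Q, F) = -8 + 4 = -4)
(41*(-8))*(-14*c(M(r), 5)) = (41*(-8))*(-14*(-4)) = -328*56 = -18368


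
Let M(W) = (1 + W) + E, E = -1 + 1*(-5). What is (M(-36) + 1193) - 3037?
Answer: -1885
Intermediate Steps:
E = -6 (E = -1 - 5 = -6)
M(W) = -5 + W (M(W) = (1 + W) - 6 = -5 + W)
(M(-36) + 1193) - 3037 = ((-5 - 36) + 1193) - 3037 = (-41 + 1193) - 3037 = 1152 - 3037 = -1885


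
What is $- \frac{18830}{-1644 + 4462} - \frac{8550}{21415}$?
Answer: $- \frac{42733835}{6034747} \approx -7.0813$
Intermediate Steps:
$- \frac{18830}{-1644 + 4462} - \frac{8550}{21415} = - \frac{18830}{2818} - \frac{1710}{4283} = \left(-18830\right) \frac{1}{2818} - \frac{1710}{4283} = - \frac{9415}{1409} - \frac{1710}{4283} = - \frac{42733835}{6034747}$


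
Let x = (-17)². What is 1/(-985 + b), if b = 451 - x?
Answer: -1/823 ≈ -0.0012151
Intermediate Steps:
x = 289
b = 162 (b = 451 - 1*289 = 451 - 289 = 162)
1/(-985 + b) = 1/(-985 + 162) = 1/(-823) = -1/823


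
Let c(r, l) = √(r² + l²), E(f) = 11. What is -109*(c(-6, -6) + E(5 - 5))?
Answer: -1199 - 654*√2 ≈ -2123.9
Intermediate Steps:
c(r, l) = √(l² + r²)
-109*(c(-6, -6) + E(5 - 5)) = -109*(√((-6)² + (-6)²) + 11) = -109*(√(36 + 36) + 11) = -109*(√72 + 11) = -109*(6*√2 + 11) = -109*(11 + 6*√2) = -1199 - 654*√2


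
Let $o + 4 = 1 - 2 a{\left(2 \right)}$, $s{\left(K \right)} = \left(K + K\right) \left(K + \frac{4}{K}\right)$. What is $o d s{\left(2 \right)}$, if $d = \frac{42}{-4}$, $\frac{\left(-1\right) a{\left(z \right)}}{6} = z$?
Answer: $-3528$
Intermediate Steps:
$a{\left(z \right)} = - 6 z$
$s{\left(K \right)} = 2 K \left(K + \frac{4}{K}\right)$
$d = - \frac{21}{2}$ ($d = 42 \left(- \frac{1}{4}\right) = - \frac{21}{2} \approx -10.5$)
$o = 21$ ($o = -4 - \left(-1 + 2 \left(\left(-6\right) 2\right)\right) = -4 + \left(1 - -24\right) = -4 + \left(1 + 24\right) = -4 + 25 = 21$)
$o d s{\left(2 \right)} = 21 \left(- \frac{21}{2}\right) \left(8 + 2 \cdot 2^{2}\right) = - \frac{441 \left(8 + 2 \cdot 4\right)}{2} = - \frac{441 \left(8 + 8\right)}{2} = \left(- \frac{441}{2}\right) 16 = -3528$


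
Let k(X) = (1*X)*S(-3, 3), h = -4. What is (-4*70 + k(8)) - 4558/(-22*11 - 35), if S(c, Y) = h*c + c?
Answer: -53058/277 ≈ -191.55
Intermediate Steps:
S(c, Y) = -3*c (S(c, Y) = -4*c + c = -3*c)
k(X) = 9*X (k(X) = (1*X)*(-3*(-3)) = X*9 = 9*X)
(-4*70 + k(8)) - 4558/(-22*11 - 35) = (-4*70 + 9*8) - 4558/(-22*11 - 35) = (-280 + 72) - 4558/(-242 - 35) = -208 - 4558/(-277) = -208 - 4558*(-1/277) = -208 + 4558/277 = -53058/277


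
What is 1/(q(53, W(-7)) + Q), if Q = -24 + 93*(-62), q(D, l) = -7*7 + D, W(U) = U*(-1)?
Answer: -1/5786 ≈ -0.00017283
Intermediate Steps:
W(U) = -U
q(D, l) = -49 + D
Q = -5790 (Q = -24 - 5766 = -5790)
1/(q(53, W(-7)) + Q) = 1/((-49 + 53) - 5790) = 1/(4 - 5790) = 1/(-5786) = -1/5786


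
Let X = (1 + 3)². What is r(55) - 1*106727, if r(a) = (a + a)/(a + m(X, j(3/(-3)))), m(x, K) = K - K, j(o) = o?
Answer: -106725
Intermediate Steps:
X = 16 (X = 4² = 16)
m(x, K) = 0
r(a) = 2 (r(a) = (a + a)/(a + 0) = (2*a)/a = 2)
r(55) - 1*106727 = 2 - 1*106727 = 2 - 106727 = -106725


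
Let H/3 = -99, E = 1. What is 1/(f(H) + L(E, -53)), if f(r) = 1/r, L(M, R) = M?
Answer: 297/296 ≈ 1.0034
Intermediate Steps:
H = -297 (H = 3*(-99) = -297)
1/(f(H) + L(E, -53)) = 1/(1/(-297) + 1) = 1/(-1/297 + 1) = 1/(296/297) = 297/296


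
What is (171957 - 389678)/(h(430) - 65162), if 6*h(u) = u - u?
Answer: 217721/65162 ≈ 3.3412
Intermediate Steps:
h(u) = 0 (h(u) = (u - u)/6 = (1/6)*0 = 0)
(171957 - 389678)/(h(430) - 65162) = (171957 - 389678)/(0 - 65162) = -217721/(-65162) = -217721*(-1/65162) = 217721/65162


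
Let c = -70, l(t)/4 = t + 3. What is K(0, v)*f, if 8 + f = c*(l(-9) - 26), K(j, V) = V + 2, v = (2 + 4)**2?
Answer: 132696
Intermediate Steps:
l(t) = 12 + 4*t (l(t) = 4*(t + 3) = 4*(3 + t) = 12 + 4*t)
v = 36 (v = 6**2 = 36)
K(j, V) = 2 + V
f = 3492 (f = -8 - 70*((12 + 4*(-9)) - 26) = -8 - 70*((12 - 36) - 26) = -8 - 70*(-24 - 26) = -8 - 70*(-50) = -8 + 3500 = 3492)
K(0, v)*f = (2 + 36)*3492 = 38*3492 = 132696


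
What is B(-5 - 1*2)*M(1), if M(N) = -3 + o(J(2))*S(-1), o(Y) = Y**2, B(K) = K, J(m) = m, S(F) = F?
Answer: 49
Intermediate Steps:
M(N) = -7 (M(N) = -3 + 2**2*(-1) = -3 + 4*(-1) = -3 - 4 = -7)
B(-5 - 1*2)*M(1) = (-5 - 1*2)*(-7) = (-5 - 2)*(-7) = -7*(-7) = 49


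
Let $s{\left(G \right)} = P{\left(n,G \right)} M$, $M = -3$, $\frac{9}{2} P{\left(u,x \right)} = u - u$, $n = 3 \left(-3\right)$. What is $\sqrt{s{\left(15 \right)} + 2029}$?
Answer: $\sqrt{2029} \approx 45.044$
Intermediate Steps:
$n = -9$
$P{\left(u,x \right)} = 0$ ($P{\left(u,x \right)} = \frac{2 \left(u - u\right)}{9} = \frac{2}{9} \cdot 0 = 0$)
$s{\left(G \right)} = 0$ ($s{\left(G \right)} = 0 \left(-3\right) = 0$)
$\sqrt{s{\left(15 \right)} + 2029} = \sqrt{0 + 2029} = \sqrt{2029}$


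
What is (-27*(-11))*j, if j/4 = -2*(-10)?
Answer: 23760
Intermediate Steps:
j = 80 (j = 4*(-2*(-10)) = 4*(-1*(-20)) = 4*20 = 80)
(-27*(-11))*j = -27*(-11)*80 = 297*80 = 23760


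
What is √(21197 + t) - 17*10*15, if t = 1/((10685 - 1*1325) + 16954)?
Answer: -2550 + √14677366581726/26314 ≈ -2404.4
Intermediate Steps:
t = 1/26314 (t = 1/((10685 - 1325) + 16954) = 1/(9360 + 16954) = 1/26314 ≈ 3.8003e-5)
√(21197 + t) - 17*10*15 = √(21197 + 1/26314) - 17*10*15 = √(557777859/26314) - 170*15 = √14677366581726/26314 - 2550 = -2550 + √14677366581726/26314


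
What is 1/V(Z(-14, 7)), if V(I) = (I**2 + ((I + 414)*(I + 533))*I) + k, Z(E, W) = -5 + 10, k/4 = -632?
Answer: 1/1124607 ≈ 8.8920e-7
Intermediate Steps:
k = -2528 (k = 4*(-632) = -2528)
Z(E, W) = 5
V(I) = -2528 + I**2 + I*(414 + I)*(533 + I) (V(I) = (I**2 + ((I + 414)*(I + 533))*I) - 2528 = (I**2 + ((414 + I)*(533 + I))*I) - 2528 = (I**2 + I*(414 + I)*(533 + I)) - 2528 = -2528 + I**2 + I*(414 + I)*(533 + I))
1/V(Z(-14, 7)) = 1/(-2528 + 5**3 + 948*5**2 + 220662*5) = 1/(-2528 + 125 + 948*25 + 1103310) = 1/(-2528 + 125 + 23700 + 1103310) = 1/1124607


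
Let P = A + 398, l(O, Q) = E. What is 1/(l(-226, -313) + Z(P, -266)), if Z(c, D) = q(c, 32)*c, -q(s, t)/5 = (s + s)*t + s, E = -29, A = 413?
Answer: -1/213759354 ≈ -4.6782e-9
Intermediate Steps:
l(O, Q) = -29
q(s, t) = -5*s - 10*s*t (q(s, t) = -5*((s + s)*t + s) = -5*((2*s)*t + s) = -5*(2*s*t + s) = -5*(s + 2*s*t) = -5*s - 10*s*t)
P = 811 (P = 413 + 398 = 811)
Z(c, D) = -325*c² (Z(c, D) = (-5*c*(1 + 2*32))*c = (-5*c*(1 + 64))*c = (-5*c*65)*c = (-325*c)*c = -325*c²)
1/(l(-226, -313) + Z(P, -266)) = 1/(-29 - 325*811²) = 1/(-29 - 325*657721) = 1/(-29 - 213759325) = 1/(-213759354) = -1/213759354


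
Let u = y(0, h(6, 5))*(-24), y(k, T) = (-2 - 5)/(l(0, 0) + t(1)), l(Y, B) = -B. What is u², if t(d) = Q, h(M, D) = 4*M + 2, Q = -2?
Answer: 7056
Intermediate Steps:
h(M, D) = 2 + 4*M
t(d) = -2
y(k, T) = 7/2 (y(k, T) = (-2 - 5)/(-1*0 - 2) = -7/(0 - 2) = -7/(-2) = -7*(-½) = 7/2)
u = -84 (u = (7/2)*(-24) = -84)
u² = (-84)² = 7056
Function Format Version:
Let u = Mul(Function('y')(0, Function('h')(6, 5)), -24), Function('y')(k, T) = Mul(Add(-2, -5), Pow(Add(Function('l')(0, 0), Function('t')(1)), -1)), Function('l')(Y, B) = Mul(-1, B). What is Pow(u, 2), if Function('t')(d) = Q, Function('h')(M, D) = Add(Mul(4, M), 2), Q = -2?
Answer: 7056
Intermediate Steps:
Function('h')(M, D) = Add(2, Mul(4, M))
Function('t')(d) = -2
Function('y')(k, T) = Rational(7, 2) (Function('y')(k, T) = Mul(Add(-2, -5), Pow(Add(Mul(-1, 0), -2), -1)) = Mul(-7, Pow(Add(0, -2), -1)) = Mul(-7, Pow(-2, -1)) = Mul(-7, Rational(-1, 2)) = Rational(7, 2))
u = -84 (u = Mul(Rational(7, 2), -24) = -84)
Pow(u, 2) = Pow(-84, 2) = 7056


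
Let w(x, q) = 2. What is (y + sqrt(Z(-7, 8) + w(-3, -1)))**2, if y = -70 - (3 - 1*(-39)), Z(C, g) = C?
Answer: (112 - I*sqrt(5))**2 ≈ 12539.0 - 500.88*I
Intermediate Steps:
y = -112 (y = -70 - (3 + 39) = -70 - 1*42 = -70 - 42 = -112)
(y + sqrt(Z(-7, 8) + w(-3, -1)))**2 = (-112 + sqrt(-7 + 2))**2 = (-112 + sqrt(-5))**2 = (-112 + I*sqrt(5))**2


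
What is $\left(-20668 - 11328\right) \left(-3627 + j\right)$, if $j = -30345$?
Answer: $1086968112$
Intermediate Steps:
$\left(-20668 - 11328\right) \left(-3627 + j\right) = \left(-20668 - 11328\right) \left(-3627 - 30345\right) = \left(-31996\right) \left(-33972\right) = 1086968112$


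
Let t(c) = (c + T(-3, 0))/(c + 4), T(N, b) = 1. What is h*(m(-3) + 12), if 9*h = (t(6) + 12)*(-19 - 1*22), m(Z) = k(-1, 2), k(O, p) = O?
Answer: -57277/90 ≈ -636.41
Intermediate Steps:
t(c) = (1 + c)/(4 + c) (t(c) = (c + 1)/(c + 4) = (1 + c)/(4 + c))
m(Z) = -1
h = -5207/90 (h = (((1 + 6)/(4 + 6) + 12)*(-19 - 1*22))/9 = ((7/10 + 12)*(-19 - 22))/9 = (((⅒)*7 + 12)*(-41))/9 = ((7/10 + 12)*(-41))/9 = ((127/10)*(-41))/9 = (⅑)*(-5207/10) = -5207/90 ≈ -57.856)
h*(m(-3) + 12) = -5207*(-1 + 12)/90 = -5207/90*11 = -57277/90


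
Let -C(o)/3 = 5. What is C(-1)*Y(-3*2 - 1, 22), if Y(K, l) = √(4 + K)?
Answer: -15*I*√3 ≈ -25.981*I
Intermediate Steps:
C(o) = -15 (C(o) = -3*5 = -15)
C(-1)*Y(-3*2 - 1, 22) = -15*√(4 + (-3*2 - 1)) = -15*√(4 + (-6 - 1)) = -15*√(4 - 7) = -15*I*√3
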